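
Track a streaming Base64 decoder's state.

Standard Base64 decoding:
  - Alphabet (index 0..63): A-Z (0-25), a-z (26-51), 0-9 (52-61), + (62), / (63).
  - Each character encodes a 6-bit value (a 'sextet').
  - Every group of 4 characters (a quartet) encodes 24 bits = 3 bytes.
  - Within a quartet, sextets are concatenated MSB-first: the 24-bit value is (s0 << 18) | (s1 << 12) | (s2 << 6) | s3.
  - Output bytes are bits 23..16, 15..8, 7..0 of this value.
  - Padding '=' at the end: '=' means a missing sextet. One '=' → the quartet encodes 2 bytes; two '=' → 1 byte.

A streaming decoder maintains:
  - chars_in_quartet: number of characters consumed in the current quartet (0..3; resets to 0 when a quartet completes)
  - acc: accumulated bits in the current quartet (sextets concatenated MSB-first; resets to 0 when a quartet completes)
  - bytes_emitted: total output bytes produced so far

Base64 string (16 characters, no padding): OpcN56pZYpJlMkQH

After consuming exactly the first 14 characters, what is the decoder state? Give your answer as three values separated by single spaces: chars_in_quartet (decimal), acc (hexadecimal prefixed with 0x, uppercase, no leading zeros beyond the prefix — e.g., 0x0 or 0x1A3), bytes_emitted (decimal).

After char 0 ('O'=14): chars_in_quartet=1 acc=0xE bytes_emitted=0
After char 1 ('p'=41): chars_in_quartet=2 acc=0x3A9 bytes_emitted=0
After char 2 ('c'=28): chars_in_quartet=3 acc=0xEA5C bytes_emitted=0
After char 3 ('N'=13): chars_in_quartet=4 acc=0x3A970D -> emit 3A 97 0D, reset; bytes_emitted=3
After char 4 ('5'=57): chars_in_quartet=1 acc=0x39 bytes_emitted=3
After char 5 ('6'=58): chars_in_quartet=2 acc=0xE7A bytes_emitted=3
After char 6 ('p'=41): chars_in_quartet=3 acc=0x39EA9 bytes_emitted=3
After char 7 ('Z'=25): chars_in_quartet=4 acc=0xE7AA59 -> emit E7 AA 59, reset; bytes_emitted=6
After char 8 ('Y'=24): chars_in_quartet=1 acc=0x18 bytes_emitted=6
After char 9 ('p'=41): chars_in_quartet=2 acc=0x629 bytes_emitted=6
After char 10 ('J'=9): chars_in_quartet=3 acc=0x18A49 bytes_emitted=6
After char 11 ('l'=37): chars_in_quartet=4 acc=0x629265 -> emit 62 92 65, reset; bytes_emitted=9
After char 12 ('M'=12): chars_in_quartet=1 acc=0xC bytes_emitted=9
After char 13 ('k'=36): chars_in_quartet=2 acc=0x324 bytes_emitted=9

Answer: 2 0x324 9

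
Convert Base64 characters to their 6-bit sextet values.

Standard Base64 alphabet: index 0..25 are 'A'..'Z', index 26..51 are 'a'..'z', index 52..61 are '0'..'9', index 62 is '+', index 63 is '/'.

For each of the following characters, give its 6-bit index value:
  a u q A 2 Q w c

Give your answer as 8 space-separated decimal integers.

'a': a..z range, 26 + ord('a') − ord('a') = 26
'u': a..z range, 26 + ord('u') − ord('a') = 46
'q': a..z range, 26 + ord('q') − ord('a') = 42
'A': A..Z range, ord('A') − ord('A') = 0
'2': 0..9 range, 52 + ord('2') − ord('0') = 54
'Q': A..Z range, ord('Q') − ord('A') = 16
'w': a..z range, 26 + ord('w') − ord('a') = 48
'c': a..z range, 26 + ord('c') − ord('a') = 28

Answer: 26 46 42 0 54 16 48 28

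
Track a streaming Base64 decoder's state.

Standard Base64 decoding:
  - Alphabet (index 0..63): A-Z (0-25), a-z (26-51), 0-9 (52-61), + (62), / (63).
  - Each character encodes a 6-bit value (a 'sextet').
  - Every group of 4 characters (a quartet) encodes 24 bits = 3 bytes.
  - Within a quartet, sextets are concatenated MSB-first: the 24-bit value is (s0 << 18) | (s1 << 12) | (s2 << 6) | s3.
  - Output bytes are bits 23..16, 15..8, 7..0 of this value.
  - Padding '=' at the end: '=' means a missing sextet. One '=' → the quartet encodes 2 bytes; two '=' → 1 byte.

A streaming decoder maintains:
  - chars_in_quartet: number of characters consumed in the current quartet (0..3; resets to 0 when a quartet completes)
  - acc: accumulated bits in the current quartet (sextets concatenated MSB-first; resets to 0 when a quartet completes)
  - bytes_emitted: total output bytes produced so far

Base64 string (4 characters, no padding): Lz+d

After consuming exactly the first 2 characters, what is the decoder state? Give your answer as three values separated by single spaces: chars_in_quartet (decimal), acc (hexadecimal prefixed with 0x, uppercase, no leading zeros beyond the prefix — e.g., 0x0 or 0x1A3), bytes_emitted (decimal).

Answer: 2 0x2F3 0

Derivation:
After char 0 ('L'=11): chars_in_quartet=1 acc=0xB bytes_emitted=0
After char 1 ('z'=51): chars_in_quartet=2 acc=0x2F3 bytes_emitted=0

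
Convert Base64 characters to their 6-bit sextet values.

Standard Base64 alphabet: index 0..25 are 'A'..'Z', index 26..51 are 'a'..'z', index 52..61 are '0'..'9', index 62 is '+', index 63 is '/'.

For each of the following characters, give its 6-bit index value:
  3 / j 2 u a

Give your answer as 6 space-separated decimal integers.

Answer: 55 63 35 54 46 26

Derivation:
'3': 0..9 range, 52 + ord('3') − ord('0') = 55
'/': index 63
'j': a..z range, 26 + ord('j') − ord('a') = 35
'2': 0..9 range, 52 + ord('2') − ord('0') = 54
'u': a..z range, 26 + ord('u') − ord('a') = 46
'a': a..z range, 26 + ord('a') − ord('a') = 26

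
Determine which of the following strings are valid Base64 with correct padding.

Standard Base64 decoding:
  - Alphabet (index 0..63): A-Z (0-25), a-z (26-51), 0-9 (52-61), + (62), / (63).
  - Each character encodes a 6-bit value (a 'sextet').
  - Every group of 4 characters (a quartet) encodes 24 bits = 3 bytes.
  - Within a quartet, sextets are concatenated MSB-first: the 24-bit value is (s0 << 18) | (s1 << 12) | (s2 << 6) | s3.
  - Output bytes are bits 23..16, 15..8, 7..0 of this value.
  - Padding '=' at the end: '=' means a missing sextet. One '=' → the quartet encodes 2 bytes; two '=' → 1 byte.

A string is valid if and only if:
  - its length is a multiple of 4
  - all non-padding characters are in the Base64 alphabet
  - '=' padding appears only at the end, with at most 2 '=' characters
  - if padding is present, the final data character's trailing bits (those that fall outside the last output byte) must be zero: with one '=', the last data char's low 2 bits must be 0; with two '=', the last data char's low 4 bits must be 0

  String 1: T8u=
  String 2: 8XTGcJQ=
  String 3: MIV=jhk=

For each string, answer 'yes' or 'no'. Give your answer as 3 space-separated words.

String 1: 'T8u=' → invalid (bad trailing bits)
String 2: '8XTGcJQ=' → valid
String 3: 'MIV=jhk=' → invalid (bad char(s): ['=']; '=' in middle)

Answer: no yes no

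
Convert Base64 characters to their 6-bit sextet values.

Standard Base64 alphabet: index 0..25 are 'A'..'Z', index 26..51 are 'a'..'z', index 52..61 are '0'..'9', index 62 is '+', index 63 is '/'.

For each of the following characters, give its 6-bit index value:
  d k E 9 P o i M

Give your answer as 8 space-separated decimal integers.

Answer: 29 36 4 61 15 40 34 12

Derivation:
'd': a..z range, 26 + ord('d') − ord('a') = 29
'k': a..z range, 26 + ord('k') − ord('a') = 36
'E': A..Z range, ord('E') − ord('A') = 4
'9': 0..9 range, 52 + ord('9') − ord('0') = 61
'P': A..Z range, ord('P') − ord('A') = 15
'o': a..z range, 26 + ord('o') − ord('a') = 40
'i': a..z range, 26 + ord('i') − ord('a') = 34
'M': A..Z range, ord('M') − ord('A') = 12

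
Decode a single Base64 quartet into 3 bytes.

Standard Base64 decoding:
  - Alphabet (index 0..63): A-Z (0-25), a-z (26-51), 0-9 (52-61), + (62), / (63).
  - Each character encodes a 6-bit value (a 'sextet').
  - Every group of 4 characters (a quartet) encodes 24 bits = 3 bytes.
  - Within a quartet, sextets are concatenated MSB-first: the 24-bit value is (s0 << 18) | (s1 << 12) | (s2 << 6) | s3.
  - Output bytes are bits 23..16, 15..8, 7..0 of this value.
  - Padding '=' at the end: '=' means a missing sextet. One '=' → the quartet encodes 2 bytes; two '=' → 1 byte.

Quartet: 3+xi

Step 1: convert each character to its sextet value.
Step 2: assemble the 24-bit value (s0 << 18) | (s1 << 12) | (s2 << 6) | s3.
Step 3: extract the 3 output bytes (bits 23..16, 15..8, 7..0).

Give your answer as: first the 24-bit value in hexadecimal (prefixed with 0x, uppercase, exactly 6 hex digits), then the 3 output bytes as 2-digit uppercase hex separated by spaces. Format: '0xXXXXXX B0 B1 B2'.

Sextets: 3=55, +=62, x=49, i=34
24-bit: (55<<18) | (62<<12) | (49<<6) | 34
      = 0xDC0000 | 0x03E000 | 0x000C40 | 0x000022
      = 0xDFEC62
Bytes: (v>>16)&0xFF=DF, (v>>8)&0xFF=EC, v&0xFF=62

Answer: 0xDFEC62 DF EC 62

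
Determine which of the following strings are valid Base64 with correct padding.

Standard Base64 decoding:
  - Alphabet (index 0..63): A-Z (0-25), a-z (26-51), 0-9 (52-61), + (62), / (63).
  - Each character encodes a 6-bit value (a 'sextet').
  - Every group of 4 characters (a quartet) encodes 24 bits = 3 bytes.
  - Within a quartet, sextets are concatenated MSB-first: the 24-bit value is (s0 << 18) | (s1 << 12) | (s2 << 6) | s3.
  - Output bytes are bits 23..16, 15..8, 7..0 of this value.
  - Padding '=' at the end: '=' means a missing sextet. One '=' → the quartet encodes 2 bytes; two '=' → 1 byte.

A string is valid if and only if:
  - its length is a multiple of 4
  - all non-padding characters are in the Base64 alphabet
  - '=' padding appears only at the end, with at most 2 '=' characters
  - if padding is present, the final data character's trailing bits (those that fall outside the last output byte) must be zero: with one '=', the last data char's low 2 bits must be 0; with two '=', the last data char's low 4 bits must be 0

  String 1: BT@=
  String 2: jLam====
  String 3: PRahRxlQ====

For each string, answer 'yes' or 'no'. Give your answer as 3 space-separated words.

Answer: no no no

Derivation:
String 1: 'BT@=' → invalid (bad char(s): ['@'])
String 2: 'jLam====' → invalid (4 pad chars (max 2))
String 3: 'PRahRxlQ====' → invalid (4 pad chars (max 2))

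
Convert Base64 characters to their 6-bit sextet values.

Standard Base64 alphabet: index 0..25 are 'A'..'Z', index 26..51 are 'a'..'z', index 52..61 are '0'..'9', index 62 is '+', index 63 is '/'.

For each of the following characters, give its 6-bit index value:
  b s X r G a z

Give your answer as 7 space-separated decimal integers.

'b': a..z range, 26 + ord('b') − ord('a') = 27
's': a..z range, 26 + ord('s') − ord('a') = 44
'X': A..Z range, ord('X') − ord('A') = 23
'r': a..z range, 26 + ord('r') − ord('a') = 43
'G': A..Z range, ord('G') − ord('A') = 6
'a': a..z range, 26 + ord('a') − ord('a') = 26
'z': a..z range, 26 + ord('z') − ord('a') = 51

Answer: 27 44 23 43 6 26 51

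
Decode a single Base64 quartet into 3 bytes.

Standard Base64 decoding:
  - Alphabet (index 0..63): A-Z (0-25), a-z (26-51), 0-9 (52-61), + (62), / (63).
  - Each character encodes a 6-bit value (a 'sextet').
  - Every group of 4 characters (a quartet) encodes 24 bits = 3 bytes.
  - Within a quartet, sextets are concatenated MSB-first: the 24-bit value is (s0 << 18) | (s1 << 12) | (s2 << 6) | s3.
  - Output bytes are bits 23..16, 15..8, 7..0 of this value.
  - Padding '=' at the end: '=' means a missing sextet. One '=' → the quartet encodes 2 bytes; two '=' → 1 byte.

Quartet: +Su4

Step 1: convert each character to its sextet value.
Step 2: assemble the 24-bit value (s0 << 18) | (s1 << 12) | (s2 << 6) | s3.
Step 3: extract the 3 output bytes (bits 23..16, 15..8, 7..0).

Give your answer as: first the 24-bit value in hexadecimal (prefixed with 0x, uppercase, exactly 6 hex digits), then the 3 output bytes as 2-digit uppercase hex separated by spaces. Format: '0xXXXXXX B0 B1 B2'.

Answer: 0xF92BB8 F9 2B B8

Derivation:
Sextets: +=62, S=18, u=46, 4=56
24-bit: (62<<18) | (18<<12) | (46<<6) | 56
      = 0xF80000 | 0x012000 | 0x000B80 | 0x000038
      = 0xF92BB8
Bytes: (v>>16)&0xFF=F9, (v>>8)&0xFF=2B, v&0xFF=B8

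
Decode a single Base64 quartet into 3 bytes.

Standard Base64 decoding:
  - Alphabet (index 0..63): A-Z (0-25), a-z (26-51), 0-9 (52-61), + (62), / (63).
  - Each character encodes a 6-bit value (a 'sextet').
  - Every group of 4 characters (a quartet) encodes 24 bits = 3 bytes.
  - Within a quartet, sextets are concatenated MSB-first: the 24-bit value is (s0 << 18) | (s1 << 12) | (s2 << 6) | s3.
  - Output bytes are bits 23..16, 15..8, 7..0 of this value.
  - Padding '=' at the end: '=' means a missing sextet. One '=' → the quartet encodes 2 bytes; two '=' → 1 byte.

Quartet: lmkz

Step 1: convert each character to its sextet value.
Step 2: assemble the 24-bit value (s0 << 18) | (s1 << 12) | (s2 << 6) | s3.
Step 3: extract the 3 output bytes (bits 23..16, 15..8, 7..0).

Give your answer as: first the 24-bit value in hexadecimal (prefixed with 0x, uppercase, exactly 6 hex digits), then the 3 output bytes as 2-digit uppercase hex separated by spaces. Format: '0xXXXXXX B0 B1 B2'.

Sextets: l=37, m=38, k=36, z=51
24-bit: (37<<18) | (38<<12) | (36<<6) | 51
      = 0x940000 | 0x026000 | 0x000900 | 0x000033
      = 0x966933
Bytes: (v>>16)&0xFF=96, (v>>8)&0xFF=69, v&0xFF=33

Answer: 0x966933 96 69 33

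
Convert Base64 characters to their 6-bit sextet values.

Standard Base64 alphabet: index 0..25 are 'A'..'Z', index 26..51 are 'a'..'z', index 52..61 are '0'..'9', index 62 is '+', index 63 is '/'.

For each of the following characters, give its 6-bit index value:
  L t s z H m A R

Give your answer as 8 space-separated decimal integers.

'L': A..Z range, ord('L') − ord('A') = 11
't': a..z range, 26 + ord('t') − ord('a') = 45
's': a..z range, 26 + ord('s') − ord('a') = 44
'z': a..z range, 26 + ord('z') − ord('a') = 51
'H': A..Z range, ord('H') − ord('A') = 7
'm': a..z range, 26 + ord('m') − ord('a') = 38
'A': A..Z range, ord('A') − ord('A') = 0
'R': A..Z range, ord('R') − ord('A') = 17

Answer: 11 45 44 51 7 38 0 17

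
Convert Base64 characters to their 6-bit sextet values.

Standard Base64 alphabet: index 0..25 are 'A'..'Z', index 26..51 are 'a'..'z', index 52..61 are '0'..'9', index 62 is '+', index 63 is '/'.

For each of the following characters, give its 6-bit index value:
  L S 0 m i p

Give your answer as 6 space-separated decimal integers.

Answer: 11 18 52 38 34 41

Derivation:
'L': A..Z range, ord('L') − ord('A') = 11
'S': A..Z range, ord('S') − ord('A') = 18
'0': 0..9 range, 52 + ord('0') − ord('0') = 52
'm': a..z range, 26 + ord('m') − ord('a') = 38
'i': a..z range, 26 + ord('i') − ord('a') = 34
'p': a..z range, 26 + ord('p') − ord('a') = 41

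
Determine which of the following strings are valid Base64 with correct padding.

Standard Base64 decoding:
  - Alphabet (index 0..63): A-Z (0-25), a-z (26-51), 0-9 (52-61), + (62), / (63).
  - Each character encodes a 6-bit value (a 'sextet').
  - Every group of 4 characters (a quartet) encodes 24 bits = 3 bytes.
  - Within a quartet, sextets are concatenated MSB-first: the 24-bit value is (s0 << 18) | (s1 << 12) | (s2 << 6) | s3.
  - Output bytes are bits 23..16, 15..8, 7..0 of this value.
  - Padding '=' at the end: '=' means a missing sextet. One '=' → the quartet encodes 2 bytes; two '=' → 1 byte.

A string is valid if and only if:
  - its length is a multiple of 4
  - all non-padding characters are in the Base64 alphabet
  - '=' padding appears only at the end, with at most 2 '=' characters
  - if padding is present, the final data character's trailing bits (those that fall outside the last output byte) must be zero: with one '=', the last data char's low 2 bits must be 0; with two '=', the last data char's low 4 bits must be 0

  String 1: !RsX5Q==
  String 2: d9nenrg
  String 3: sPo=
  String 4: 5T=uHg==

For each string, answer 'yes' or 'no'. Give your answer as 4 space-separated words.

Answer: no no yes no

Derivation:
String 1: '!RsX5Q==' → invalid (bad char(s): ['!'])
String 2: 'd9nenrg' → invalid (len=7 not mult of 4)
String 3: 'sPo=' → valid
String 4: '5T=uHg==' → invalid (bad char(s): ['=']; '=' in middle)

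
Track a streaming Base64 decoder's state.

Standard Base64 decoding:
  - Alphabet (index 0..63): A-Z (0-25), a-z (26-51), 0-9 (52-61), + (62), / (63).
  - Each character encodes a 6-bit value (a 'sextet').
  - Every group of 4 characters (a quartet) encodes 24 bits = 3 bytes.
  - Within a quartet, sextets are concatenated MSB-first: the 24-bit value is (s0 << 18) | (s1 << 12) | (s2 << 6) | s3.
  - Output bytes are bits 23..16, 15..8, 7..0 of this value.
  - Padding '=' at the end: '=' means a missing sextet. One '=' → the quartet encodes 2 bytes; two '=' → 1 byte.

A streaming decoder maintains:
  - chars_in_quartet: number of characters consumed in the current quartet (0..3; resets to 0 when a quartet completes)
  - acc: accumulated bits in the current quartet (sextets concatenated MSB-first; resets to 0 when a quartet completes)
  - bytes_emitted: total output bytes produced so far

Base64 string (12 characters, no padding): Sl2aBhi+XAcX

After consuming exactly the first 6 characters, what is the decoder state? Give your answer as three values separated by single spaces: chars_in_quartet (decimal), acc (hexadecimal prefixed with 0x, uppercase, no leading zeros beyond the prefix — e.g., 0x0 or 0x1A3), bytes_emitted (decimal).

Answer: 2 0x61 3

Derivation:
After char 0 ('S'=18): chars_in_quartet=1 acc=0x12 bytes_emitted=0
After char 1 ('l'=37): chars_in_quartet=2 acc=0x4A5 bytes_emitted=0
After char 2 ('2'=54): chars_in_quartet=3 acc=0x12976 bytes_emitted=0
After char 3 ('a'=26): chars_in_quartet=4 acc=0x4A5D9A -> emit 4A 5D 9A, reset; bytes_emitted=3
After char 4 ('B'=1): chars_in_quartet=1 acc=0x1 bytes_emitted=3
After char 5 ('h'=33): chars_in_quartet=2 acc=0x61 bytes_emitted=3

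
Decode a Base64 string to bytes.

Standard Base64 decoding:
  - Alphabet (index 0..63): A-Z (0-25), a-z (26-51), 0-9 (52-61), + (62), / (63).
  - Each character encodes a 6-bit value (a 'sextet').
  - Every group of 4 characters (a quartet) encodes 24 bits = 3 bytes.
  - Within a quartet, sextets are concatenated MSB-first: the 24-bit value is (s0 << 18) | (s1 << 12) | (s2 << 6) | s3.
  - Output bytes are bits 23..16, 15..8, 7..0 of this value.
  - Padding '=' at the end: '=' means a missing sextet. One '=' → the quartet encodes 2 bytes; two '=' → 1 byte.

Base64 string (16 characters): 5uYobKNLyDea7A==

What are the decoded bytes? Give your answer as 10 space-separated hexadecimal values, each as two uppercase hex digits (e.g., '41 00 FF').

Answer: E6 E6 28 6C A3 4B C8 37 9A EC

Derivation:
After char 0 ('5'=57): chars_in_quartet=1 acc=0x39 bytes_emitted=0
After char 1 ('u'=46): chars_in_quartet=2 acc=0xE6E bytes_emitted=0
After char 2 ('Y'=24): chars_in_quartet=3 acc=0x39B98 bytes_emitted=0
After char 3 ('o'=40): chars_in_quartet=4 acc=0xE6E628 -> emit E6 E6 28, reset; bytes_emitted=3
After char 4 ('b'=27): chars_in_quartet=1 acc=0x1B bytes_emitted=3
After char 5 ('K'=10): chars_in_quartet=2 acc=0x6CA bytes_emitted=3
After char 6 ('N'=13): chars_in_quartet=3 acc=0x1B28D bytes_emitted=3
After char 7 ('L'=11): chars_in_quartet=4 acc=0x6CA34B -> emit 6C A3 4B, reset; bytes_emitted=6
After char 8 ('y'=50): chars_in_quartet=1 acc=0x32 bytes_emitted=6
After char 9 ('D'=3): chars_in_quartet=2 acc=0xC83 bytes_emitted=6
After char 10 ('e'=30): chars_in_quartet=3 acc=0x320DE bytes_emitted=6
After char 11 ('a'=26): chars_in_quartet=4 acc=0xC8379A -> emit C8 37 9A, reset; bytes_emitted=9
After char 12 ('7'=59): chars_in_quartet=1 acc=0x3B bytes_emitted=9
After char 13 ('A'=0): chars_in_quartet=2 acc=0xEC0 bytes_emitted=9
Padding '==': partial quartet acc=0xEC0 -> emit EC; bytes_emitted=10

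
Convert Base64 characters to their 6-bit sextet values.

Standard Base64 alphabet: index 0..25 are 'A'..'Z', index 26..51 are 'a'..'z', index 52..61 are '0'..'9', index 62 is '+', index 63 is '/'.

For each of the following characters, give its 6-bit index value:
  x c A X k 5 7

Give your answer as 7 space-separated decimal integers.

Answer: 49 28 0 23 36 57 59

Derivation:
'x': a..z range, 26 + ord('x') − ord('a') = 49
'c': a..z range, 26 + ord('c') − ord('a') = 28
'A': A..Z range, ord('A') − ord('A') = 0
'X': A..Z range, ord('X') − ord('A') = 23
'k': a..z range, 26 + ord('k') − ord('a') = 36
'5': 0..9 range, 52 + ord('5') − ord('0') = 57
'7': 0..9 range, 52 + ord('7') − ord('0') = 59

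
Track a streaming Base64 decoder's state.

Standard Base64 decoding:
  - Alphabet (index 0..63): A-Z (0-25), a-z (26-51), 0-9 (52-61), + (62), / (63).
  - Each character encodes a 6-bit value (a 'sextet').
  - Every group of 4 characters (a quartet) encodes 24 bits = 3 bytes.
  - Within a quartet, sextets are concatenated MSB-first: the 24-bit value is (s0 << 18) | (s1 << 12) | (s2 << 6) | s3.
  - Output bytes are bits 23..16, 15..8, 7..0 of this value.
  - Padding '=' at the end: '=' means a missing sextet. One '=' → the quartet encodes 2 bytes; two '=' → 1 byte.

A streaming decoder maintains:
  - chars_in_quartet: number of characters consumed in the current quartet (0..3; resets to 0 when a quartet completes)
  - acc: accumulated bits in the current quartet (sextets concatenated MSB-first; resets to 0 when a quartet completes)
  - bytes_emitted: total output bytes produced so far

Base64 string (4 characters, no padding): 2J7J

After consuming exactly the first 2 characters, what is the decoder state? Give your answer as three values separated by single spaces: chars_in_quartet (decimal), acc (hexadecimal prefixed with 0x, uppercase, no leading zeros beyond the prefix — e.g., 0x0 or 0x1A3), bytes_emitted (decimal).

After char 0 ('2'=54): chars_in_quartet=1 acc=0x36 bytes_emitted=0
After char 1 ('J'=9): chars_in_quartet=2 acc=0xD89 bytes_emitted=0

Answer: 2 0xD89 0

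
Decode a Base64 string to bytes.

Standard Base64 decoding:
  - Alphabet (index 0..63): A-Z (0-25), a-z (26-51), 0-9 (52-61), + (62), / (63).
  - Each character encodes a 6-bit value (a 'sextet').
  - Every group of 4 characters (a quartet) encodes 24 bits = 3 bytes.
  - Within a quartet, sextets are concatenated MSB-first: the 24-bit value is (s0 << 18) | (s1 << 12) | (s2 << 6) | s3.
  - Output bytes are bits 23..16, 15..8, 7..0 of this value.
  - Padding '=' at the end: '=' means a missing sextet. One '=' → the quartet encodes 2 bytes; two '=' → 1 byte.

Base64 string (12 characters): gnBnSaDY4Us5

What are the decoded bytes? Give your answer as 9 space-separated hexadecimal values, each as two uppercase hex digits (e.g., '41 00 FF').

After char 0 ('g'=32): chars_in_quartet=1 acc=0x20 bytes_emitted=0
After char 1 ('n'=39): chars_in_quartet=2 acc=0x827 bytes_emitted=0
After char 2 ('B'=1): chars_in_quartet=3 acc=0x209C1 bytes_emitted=0
After char 3 ('n'=39): chars_in_quartet=4 acc=0x827067 -> emit 82 70 67, reset; bytes_emitted=3
After char 4 ('S'=18): chars_in_quartet=1 acc=0x12 bytes_emitted=3
After char 5 ('a'=26): chars_in_quartet=2 acc=0x49A bytes_emitted=3
After char 6 ('D'=3): chars_in_quartet=3 acc=0x12683 bytes_emitted=3
After char 7 ('Y'=24): chars_in_quartet=4 acc=0x49A0D8 -> emit 49 A0 D8, reset; bytes_emitted=6
After char 8 ('4'=56): chars_in_quartet=1 acc=0x38 bytes_emitted=6
After char 9 ('U'=20): chars_in_quartet=2 acc=0xE14 bytes_emitted=6
After char 10 ('s'=44): chars_in_quartet=3 acc=0x3852C bytes_emitted=6
After char 11 ('5'=57): chars_in_quartet=4 acc=0xE14B39 -> emit E1 4B 39, reset; bytes_emitted=9

Answer: 82 70 67 49 A0 D8 E1 4B 39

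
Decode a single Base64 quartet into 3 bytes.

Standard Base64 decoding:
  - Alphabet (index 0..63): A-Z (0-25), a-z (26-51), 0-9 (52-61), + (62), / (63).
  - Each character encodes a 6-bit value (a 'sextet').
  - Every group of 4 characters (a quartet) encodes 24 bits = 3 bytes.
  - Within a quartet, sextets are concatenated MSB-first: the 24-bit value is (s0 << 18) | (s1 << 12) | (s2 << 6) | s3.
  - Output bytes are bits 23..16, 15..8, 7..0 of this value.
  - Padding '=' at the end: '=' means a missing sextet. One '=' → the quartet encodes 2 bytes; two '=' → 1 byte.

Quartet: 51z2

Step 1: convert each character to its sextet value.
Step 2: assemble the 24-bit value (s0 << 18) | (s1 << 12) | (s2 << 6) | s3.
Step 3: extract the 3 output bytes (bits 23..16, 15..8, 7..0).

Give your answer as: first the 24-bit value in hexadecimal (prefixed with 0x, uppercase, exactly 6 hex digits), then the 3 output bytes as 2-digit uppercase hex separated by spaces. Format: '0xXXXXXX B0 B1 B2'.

Sextets: 5=57, 1=53, z=51, 2=54
24-bit: (57<<18) | (53<<12) | (51<<6) | 54
      = 0xE40000 | 0x035000 | 0x000CC0 | 0x000036
      = 0xE75CF6
Bytes: (v>>16)&0xFF=E7, (v>>8)&0xFF=5C, v&0xFF=F6

Answer: 0xE75CF6 E7 5C F6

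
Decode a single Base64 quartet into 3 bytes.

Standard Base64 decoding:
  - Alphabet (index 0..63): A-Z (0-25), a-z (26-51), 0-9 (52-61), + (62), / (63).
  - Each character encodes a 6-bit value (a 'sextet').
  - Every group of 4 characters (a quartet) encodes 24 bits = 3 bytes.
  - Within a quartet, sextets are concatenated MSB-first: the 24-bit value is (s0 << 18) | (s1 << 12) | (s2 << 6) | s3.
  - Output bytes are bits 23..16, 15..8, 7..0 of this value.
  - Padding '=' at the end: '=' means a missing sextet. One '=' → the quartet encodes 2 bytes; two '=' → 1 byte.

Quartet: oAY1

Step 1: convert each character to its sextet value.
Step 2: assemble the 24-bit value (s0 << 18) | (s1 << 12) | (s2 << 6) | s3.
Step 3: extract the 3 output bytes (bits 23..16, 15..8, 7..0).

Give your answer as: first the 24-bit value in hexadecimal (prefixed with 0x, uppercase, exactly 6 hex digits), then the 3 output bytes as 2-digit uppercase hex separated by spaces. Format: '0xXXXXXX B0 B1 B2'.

Sextets: o=40, A=0, Y=24, 1=53
24-bit: (40<<18) | (0<<12) | (24<<6) | 53
      = 0xA00000 | 0x000000 | 0x000600 | 0x000035
      = 0xA00635
Bytes: (v>>16)&0xFF=A0, (v>>8)&0xFF=06, v&0xFF=35

Answer: 0xA00635 A0 06 35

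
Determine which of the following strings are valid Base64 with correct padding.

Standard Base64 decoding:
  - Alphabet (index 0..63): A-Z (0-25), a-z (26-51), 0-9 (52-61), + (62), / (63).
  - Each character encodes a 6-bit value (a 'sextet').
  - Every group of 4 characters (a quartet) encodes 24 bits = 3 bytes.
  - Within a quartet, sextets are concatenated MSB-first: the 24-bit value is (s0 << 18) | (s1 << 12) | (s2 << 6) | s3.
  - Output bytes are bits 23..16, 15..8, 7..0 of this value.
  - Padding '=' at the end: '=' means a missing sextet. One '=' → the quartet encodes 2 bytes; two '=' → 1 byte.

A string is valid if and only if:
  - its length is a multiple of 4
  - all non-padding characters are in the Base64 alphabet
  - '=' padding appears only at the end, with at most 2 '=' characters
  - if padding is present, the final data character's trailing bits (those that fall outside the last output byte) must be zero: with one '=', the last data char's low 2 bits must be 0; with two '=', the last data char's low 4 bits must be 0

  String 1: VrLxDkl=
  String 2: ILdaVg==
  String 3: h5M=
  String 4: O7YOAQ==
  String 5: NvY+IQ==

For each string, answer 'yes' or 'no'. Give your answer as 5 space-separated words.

Answer: no yes yes yes yes

Derivation:
String 1: 'VrLxDkl=' → invalid (bad trailing bits)
String 2: 'ILdaVg==' → valid
String 3: 'h5M=' → valid
String 4: 'O7YOAQ==' → valid
String 5: 'NvY+IQ==' → valid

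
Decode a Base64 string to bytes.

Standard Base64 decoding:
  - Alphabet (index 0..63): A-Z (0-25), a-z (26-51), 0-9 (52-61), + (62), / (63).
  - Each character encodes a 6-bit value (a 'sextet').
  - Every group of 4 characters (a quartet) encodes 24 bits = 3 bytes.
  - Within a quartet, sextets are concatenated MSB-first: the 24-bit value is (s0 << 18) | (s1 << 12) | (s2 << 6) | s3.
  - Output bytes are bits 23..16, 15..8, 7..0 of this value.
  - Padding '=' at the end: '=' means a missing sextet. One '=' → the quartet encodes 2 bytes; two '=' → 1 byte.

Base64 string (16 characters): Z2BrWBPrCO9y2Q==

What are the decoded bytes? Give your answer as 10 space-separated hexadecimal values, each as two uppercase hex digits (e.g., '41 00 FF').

Answer: 67 60 6B 58 13 EB 08 EF 72 D9

Derivation:
After char 0 ('Z'=25): chars_in_quartet=1 acc=0x19 bytes_emitted=0
After char 1 ('2'=54): chars_in_quartet=2 acc=0x676 bytes_emitted=0
After char 2 ('B'=1): chars_in_quartet=3 acc=0x19D81 bytes_emitted=0
After char 3 ('r'=43): chars_in_quartet=4 acc=0x67606B -> emit 67 60 6B, reset; bytes_emitted=3
After char 4 ('W'=22): chars_in_quartet=1 acc=0x16 bytes_emitted=3
After char 5 ('B'=1): chars_in_quartet=2 acc=0x581 bytes_emitted=3
After char 6 ('P'=15): chars_in_quartet=3 acc=0x1604F bytes_emitted=3
After char 7 ('r'=43): chars_in_quartet=4 acc=0x5813EB -> emit 58 13 EB, reset; bytes_emitted=6
After char 8 ('C'=2): chars_in_quartet=1 acc=0x2 bytes_emitted=6
After char 9 ('O'=14): chars_in_quartet=2 acc=0x8E bytes_emitted=6
After char 10 ('9'=61): chars_in_quartet=3 acc=0x23BD bytes_emitted=6
After char 11 ('y'=50): chars_in_quartet=4 acc=0x8EF72 -> emit 08 EF 72, reset; bytes_emitted=9
After char 12 ('2'=54): chars_in_quartet=1 acc=0x36 bytes_emitted=9
After char 13 ('Q'=16): chars_in_quartet=2 acc=0xD90 bytes_emitted=9
Padding '==': partial quartet acc=0xD90 -> emit D9; bytes_emitted=10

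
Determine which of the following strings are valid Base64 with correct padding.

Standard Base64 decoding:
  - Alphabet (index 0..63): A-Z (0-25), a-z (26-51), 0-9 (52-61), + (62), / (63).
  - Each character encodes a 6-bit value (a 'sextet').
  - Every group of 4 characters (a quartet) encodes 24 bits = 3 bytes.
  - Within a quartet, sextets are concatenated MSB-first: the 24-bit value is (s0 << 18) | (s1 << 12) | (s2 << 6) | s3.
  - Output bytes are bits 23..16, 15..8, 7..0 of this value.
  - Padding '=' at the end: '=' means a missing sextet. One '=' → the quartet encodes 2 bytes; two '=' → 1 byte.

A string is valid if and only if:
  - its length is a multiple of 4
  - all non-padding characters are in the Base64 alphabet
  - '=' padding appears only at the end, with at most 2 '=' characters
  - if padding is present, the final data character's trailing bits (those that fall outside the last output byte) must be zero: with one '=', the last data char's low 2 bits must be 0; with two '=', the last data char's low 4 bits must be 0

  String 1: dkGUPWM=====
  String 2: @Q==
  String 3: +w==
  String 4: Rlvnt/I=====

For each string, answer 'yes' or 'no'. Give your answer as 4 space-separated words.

Answer: no no yes no

Derivation:
String 1: 'dkGUPWM=====' → invalid (5 pad chars (max 2))
String 2: '@Q==' → invalid (bad char(s): ['@'])
String 3: '+w==' → valid
String 4: 'Rlvnt/I=====' → invalid (5 pad chars (max 2))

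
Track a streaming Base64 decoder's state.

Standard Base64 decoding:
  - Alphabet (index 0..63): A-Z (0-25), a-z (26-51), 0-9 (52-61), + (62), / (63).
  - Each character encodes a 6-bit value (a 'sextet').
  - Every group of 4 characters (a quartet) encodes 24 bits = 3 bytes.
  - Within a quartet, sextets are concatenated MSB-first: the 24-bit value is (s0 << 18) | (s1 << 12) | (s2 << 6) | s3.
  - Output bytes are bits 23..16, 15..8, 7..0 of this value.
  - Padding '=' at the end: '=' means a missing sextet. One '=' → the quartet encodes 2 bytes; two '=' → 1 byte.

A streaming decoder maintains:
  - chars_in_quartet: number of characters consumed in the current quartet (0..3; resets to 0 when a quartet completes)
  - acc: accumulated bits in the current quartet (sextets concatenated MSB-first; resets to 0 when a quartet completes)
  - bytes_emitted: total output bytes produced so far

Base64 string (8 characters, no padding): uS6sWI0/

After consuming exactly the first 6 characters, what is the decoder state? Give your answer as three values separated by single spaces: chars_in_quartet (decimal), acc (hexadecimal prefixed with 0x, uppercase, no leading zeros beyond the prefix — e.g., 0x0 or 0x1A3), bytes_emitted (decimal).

Answer: 2 0x588 3

Derivation:
After char 0 ('u'=46): chars_in_quartet=1 acc=0x2E bytes_emitted=0
After char 1 ('S'=18): chars_in_quartet=2 acc=0xB92 bytes_emitted=0
After char 2 ('6'=58): chars_in_quartet=3 acc=0x2E4BA bytes_emitted=0
After char 3 ('s'=44): chars_in_quartet=4 acc=0xB92EAC -> emit B9 2E AC, reset; bytes_emitted=3
After char 4 ('W'=22): chars_in_quartet=1 acc=0x16 bytes_emitted=3
After char 5 ('I'=8): chars_in_quartet=2 acc=0x588 bytes_emitted=3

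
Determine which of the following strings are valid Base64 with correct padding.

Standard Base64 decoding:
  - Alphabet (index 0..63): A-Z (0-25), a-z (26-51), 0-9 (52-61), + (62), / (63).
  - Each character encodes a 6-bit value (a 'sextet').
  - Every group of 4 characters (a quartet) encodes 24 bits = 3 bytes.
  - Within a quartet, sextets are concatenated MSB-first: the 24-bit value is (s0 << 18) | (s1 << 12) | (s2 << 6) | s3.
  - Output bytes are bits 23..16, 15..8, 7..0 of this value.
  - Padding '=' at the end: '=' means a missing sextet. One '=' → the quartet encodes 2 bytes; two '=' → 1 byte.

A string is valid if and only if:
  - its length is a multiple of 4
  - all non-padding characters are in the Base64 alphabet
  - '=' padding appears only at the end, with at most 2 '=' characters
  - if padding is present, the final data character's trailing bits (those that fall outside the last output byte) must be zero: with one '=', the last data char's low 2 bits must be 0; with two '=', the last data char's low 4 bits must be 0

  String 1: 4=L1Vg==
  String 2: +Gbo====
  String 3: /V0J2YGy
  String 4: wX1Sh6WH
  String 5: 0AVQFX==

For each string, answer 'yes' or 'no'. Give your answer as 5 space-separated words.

Answer: no no yes yes no

Derivation:
String 1: '4=L1Vg==' → invalid (bad char(s): ['=']; '=' in middle)
String 2: '+Gbo====' → invalid (4 pad chars (max 2))
String 3: '/V0J2YGy' → valid
String 4: 'wX1Sh6WH' → valid
String 5: '0AVQFX==' → invalid (bad trailing bits)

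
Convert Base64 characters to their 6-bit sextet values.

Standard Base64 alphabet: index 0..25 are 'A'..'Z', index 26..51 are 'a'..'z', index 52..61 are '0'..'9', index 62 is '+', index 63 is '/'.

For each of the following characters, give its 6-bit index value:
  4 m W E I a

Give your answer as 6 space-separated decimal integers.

'4': 0..9 range, 52 + ord('4') − ord('0') = 56
'm': a..z range, 26 + ord('m') − ord('a') = 38
'W': A..Z range, ord('W') − ord('A') = 22
'E': A..Z range, ord('E') − ord('A') = 4
'I': A..Z range, ord('I') − ord('A') = 8
'a': a..z range, 26 + ord('a') − ord('a') = 26

Answer: 56 38 22 4 8 26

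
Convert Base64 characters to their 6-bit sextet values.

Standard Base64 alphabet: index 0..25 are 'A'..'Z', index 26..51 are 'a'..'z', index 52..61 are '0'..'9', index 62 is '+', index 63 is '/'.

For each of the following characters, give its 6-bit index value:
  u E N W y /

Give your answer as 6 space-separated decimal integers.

Answer: 46 4 13 22 50 63

Derivation:
'u': a..z range, 26 + ord('u') − ord('a') = 46
'E': A..Z range, ord('E') − ord('A') = 4
'N': A..Z range, ord('N') − ord('A') = 13
'W': A..Z range, ord('W') − ord('A') = 22
'y': a..z range, 26 + ord('y') − ord('a') = 50
'/': index 63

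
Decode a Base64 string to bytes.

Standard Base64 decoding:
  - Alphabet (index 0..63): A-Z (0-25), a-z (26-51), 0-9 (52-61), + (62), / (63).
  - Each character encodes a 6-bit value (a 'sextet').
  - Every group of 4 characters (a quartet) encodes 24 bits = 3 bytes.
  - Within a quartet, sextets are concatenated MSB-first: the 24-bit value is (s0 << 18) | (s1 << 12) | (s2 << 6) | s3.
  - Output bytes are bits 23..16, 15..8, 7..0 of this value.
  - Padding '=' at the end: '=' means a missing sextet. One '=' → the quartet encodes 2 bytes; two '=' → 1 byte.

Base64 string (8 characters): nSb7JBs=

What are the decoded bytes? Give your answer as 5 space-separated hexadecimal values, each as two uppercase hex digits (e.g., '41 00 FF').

After char 0 ('n'=39): chars_in_quartet=1 acc=0x27 bytes_emitted=0
After char 1 ('S'=18): chars_in_quartet=2 acc=0x9D2 bytes_emitted=0
After char 2 ('b'=27): chars_in_quartet=3 acc=0x2749B bytes_emitted=0
After char 3 ('7'=59): chars_in_quartet=4 acc=0x9D26FB -> emit 9D 26 FB, reset; bytes_emitted=3
After char 4 ('J'=9): chars_in_quartet=1 acc=0x9 bytes_emitted=3
After char 5 ('B'=1): chars_in_quartet=2 acc=0x241 bytes_emitted=3
After char 6 ('s'=44): chars_in_quartet=3 acc=0x906C bytes_emitted=3
Padding '=': partial quartet acc=0x906C -> emit 24 1B; bytes_emitted=5

Answer: 9D 26 FB 24 1B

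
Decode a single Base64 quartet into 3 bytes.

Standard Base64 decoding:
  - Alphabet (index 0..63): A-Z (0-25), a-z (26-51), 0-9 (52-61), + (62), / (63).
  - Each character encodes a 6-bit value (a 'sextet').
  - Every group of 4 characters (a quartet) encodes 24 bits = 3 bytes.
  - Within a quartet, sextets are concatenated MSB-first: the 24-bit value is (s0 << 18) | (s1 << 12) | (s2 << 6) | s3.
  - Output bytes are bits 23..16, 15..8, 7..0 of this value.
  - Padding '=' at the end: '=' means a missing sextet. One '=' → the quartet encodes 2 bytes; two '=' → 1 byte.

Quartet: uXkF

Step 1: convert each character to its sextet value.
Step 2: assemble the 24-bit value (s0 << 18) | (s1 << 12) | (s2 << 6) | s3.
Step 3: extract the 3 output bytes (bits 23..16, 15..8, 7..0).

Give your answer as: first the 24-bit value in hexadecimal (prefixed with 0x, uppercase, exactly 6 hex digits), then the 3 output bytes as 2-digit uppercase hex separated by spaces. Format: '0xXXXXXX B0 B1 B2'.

Answer: 0xB97905 B9 79 05

Derivation:
Sextets: u=46, X=23, k=36, F=5
24-bit: (46<<18) | (23<<12) | (36<<6) | 5
      = 0xB80000 | 0x017000 | 0x000900 | 0x000005
      = 0xB97905
Bytes: (v>>16)&0xFF=B9, (v>>8)&0xFF=79, v&0xFF=05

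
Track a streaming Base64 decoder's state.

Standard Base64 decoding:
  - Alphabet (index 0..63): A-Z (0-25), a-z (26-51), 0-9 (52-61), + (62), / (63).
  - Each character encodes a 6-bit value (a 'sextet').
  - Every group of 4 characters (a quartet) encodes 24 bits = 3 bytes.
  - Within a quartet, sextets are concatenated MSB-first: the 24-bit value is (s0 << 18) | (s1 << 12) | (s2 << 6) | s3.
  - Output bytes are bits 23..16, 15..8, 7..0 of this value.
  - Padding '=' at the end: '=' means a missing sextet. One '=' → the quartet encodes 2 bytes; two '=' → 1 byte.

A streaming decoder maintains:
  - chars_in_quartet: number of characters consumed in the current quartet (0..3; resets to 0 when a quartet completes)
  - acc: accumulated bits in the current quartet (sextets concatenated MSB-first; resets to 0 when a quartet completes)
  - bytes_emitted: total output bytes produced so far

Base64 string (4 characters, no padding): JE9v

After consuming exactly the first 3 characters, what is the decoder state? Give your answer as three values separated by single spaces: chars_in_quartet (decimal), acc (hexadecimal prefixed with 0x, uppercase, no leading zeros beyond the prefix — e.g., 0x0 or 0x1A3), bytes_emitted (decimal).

After char 0 ('J'=9): chars_in_quartet=1 acc=0x9 bytes_emitted=0
After char 1 ('E'=4): chars_in_quartet=2 acc=0x244 bytes_emitted=0
After char 2 ('9'=61): chars_in_quartet=3 acc=0x913D bytes_emitted=0

Answer: 3 0x913D 0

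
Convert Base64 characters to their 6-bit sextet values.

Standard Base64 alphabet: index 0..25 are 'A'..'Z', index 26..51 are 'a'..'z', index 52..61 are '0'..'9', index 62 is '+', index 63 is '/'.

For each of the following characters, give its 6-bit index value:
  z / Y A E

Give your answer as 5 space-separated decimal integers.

'z': a..z range, 26 + ord('z') − ord('a') = 51
'/': index 63
'Y': A..Z range, ord('Y') − ord('A') = 24
'A': A..Z range, ord('A') − ord('A') = 0
'E': A..Z range, ord('E') − ord('A') = 4

Answer: 51 63 24 0 4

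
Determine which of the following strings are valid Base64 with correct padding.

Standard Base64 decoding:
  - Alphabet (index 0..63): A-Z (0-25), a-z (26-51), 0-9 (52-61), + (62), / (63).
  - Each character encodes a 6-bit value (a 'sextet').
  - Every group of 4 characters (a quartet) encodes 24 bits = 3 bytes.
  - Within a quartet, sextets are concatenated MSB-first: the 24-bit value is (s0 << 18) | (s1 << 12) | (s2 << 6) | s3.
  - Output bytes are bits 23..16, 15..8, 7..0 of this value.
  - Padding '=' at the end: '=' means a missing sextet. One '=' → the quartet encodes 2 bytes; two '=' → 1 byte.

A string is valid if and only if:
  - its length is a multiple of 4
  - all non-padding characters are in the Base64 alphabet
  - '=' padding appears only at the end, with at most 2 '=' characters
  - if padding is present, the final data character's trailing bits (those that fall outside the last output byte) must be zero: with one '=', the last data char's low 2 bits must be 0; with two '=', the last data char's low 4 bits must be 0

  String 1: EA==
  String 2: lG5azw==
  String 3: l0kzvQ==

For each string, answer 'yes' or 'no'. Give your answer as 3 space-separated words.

String 1: 'EA==' → valid
String 2: 'lG5azw==' → valid
String 3: 'l0kzvQ==' → valid

Answer: yes yes yes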